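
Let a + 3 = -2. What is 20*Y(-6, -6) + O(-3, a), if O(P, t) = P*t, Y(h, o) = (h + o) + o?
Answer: -345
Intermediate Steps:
Y(h, o) = h + 2*o
a = -5 (a = -3 - 2 = -5)
20*Y(-6, -6) + O(-3, a) = 20*(-6 + 2*(-6)) - 3*(-5) = 20*(-6 - 12) + 15 = 20*(-18) + 15 = -360 + 15 = -345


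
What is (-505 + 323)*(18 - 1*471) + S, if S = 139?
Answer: 82585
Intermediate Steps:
(-505 + 323)*(18 - 1*471) + S = (-505 + 323)*(18 - 1*471) + 139 = -182*(18 - 471) + 139 = -182*(-453) + 139 = 82446 + 139 = 82585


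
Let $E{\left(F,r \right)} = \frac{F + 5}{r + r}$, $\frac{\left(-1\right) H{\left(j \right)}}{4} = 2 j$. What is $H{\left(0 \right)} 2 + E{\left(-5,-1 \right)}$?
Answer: $0$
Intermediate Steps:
$H{\left(j \right)} = - 8 j$ ($H{\left(j \right)} = - 4 \cdot 2 j = - 8 j$)
$E{\left(F,r \right)} = \frac{5 + F}{2 r}$
$H{\left(0 \right)} 2 + E{\left(-5,-1 \right)} = \left(-8\right) 0 \cdot 2 + \frac{5 - 5}{2 \left(-1\right)} = 0 \cdot 2 + \frac{1}{2} \left(-1\right) 0 = 0 + 0 = 0$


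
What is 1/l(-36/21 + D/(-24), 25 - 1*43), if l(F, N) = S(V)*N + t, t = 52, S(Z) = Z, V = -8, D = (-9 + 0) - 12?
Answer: 1/196 ≈ 0.0051020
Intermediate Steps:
D = -21 (D = -9 - 12 = -21)
l(F, N) = 52 - 8*N (l(F, N) = -8*N + 52 = 52 - 8*N)
1/l(-36/21 + D/(-24), 25 - 1*43) = 1/(52 - 8*(25 - 1*43)) = 1/(52 - 8*(25 - 43)) = 1/(52 - 8*(-18)) = 1/(52 + 144) = 1/196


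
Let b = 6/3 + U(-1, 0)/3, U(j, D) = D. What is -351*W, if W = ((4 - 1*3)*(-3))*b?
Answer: 2106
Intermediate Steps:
b = 2 (b = 6/3 + 0/3 = 6*(⅓) + 0*(⅓) = 2 + 0 = 2)
W = -6 (W = ((4 - 1*3)*(-3))*2 = ((4 - 3)*(-3))*2 = (1*(-3))*2 = -3*2 = -6)
-351*W = -351*(-6) = 2106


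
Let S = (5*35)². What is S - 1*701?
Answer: 29924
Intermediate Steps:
S = 30625 (S = 175² = 30625)
S - 1*701 = 30625 - 1*701 = 30625 - 701 = 29924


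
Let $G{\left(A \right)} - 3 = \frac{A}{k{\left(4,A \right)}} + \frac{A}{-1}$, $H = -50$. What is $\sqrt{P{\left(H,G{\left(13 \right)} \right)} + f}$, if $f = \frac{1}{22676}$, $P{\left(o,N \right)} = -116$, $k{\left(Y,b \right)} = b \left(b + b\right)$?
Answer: $\frac{i \sqrt{14911822635}}{11338} \approx 10.77 i$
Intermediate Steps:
$k{\left(Y,b \right)} = 2 b^{2}$ ($k{\left(Y,b \right)} = b 2 b = 2 b^{2}$)
$G{\left(A \right)} = 3 + \frac{1}{2 A} - A$ ($G{\left(A \right)} = 3 + \left(\frac{A}{2 A^{2}} + \frac{A}{-1}\right) = 3 + \left(A \frac{1}{2 A^{2}} + A \left(-1\right)\right) = 3 - \left(A - \frac{1}{2 A}\right) = 3 + \frac{1}{2 A} - A$)
$f = \frac{1}{22676} \approx 4.4099 \cdot 10^{-5}$
$\sqrt{P{\left(H,G{\left(13 \right)} \right)} + f} = \sqrt{-116 + \frac{1}{22676}} = \sqrt{- \frac{2630415}{22676}} = \frac{i \sqrt{14911822635}}{11338}$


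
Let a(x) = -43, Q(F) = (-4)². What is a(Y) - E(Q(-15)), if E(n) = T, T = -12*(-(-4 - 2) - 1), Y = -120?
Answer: 17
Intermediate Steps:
Q(F) = 16
T = -60 (T = -12*(-1*(-6) - 1) = -12*(6 - 1) = -12*5 = -60)
E(n) = -60
a(Y) - E(Q(-15)) = -43 - 1*(-60) = -43 + 60 = 17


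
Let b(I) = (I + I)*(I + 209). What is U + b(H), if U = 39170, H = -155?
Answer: 22430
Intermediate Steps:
b(I) = 2*I*(209 + I) (b(I) = (2*I)*(209 + I) = 2*I*(209 + I))
U + b(H) = 39170 + 2*(-155)*(209 - 155) = 39170 + 2*(-155)*54 = 39170 - 16740 = 22430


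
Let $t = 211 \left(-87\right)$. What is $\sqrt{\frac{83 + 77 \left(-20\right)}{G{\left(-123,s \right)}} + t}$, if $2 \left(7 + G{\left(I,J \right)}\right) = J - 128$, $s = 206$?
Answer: $\frac{i \sqrt{1177762}}{8} \approx 135.66 i$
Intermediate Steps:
$G{\left(I,J \right)} = -71 + \frac{J}{2}$ ($G{\left(I,J \right)} = -7 + \frac{J - 128}{2} = -7 + \frac{-128 + J}{2} = -7 + \left(-64 + \frac{J}{2}\right) = -71 + \frac{J}{2}$)
$t = -18357$
$\sqrt{\frac{83 + 77 \left(-20\right)}{G{\left(-123,s \right)}} + t} = \sqrt{\frac{83 + 77 \left(-20\right)}{-71 + \frac{1}{2} \cdot 206} - 18357} = \sqrt{\frac{83 - 1540}{-71 + 103} - 18357} = \sqrt{- \frac{1457}{32} - 18357} = \sqrt{- \frac{588881}{32}} = \frac{i \sqrt{1177762}}{8}$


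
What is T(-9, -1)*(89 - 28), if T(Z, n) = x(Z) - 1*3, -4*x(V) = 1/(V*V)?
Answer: -59353/324 ≈ -183.19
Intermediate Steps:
x(V) = -1/(4*V²) (x(V) = -1/(4*V*V) = -1/(4*V²))
T(Z, n) = -3 - 1/(4*Z²) (T(Z, n) = -1/(4*Z²) - 1*3 = -1/(4*Z²) - 3 = -3 - 1/(4*Z²))
T(-9, -1)*(89 - 28) = (-3 - ¼/(-9)²)*(89 - 28) = (-3 - ¼*1/81)*61 = (-3 - 1/324)*61 = -973/324*61 = -59353/324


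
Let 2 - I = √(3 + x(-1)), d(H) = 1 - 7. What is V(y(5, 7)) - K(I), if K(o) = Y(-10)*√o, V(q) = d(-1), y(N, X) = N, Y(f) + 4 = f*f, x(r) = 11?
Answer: -6 - 96*√(2 - √14) ≈ -6.0 - 126.69*I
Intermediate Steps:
Y(f) = -4 + f² (Y(f) = -4 + f*f = -4 + f²)
d(H) = -6
V(q) = -6
I = 2 - √14 (I = 2 - √(3 + 11) = 2 - √14 ≈ -1.7417)
K(o) = 96*√o (K(o) = (-4 + (-10)²)*√o = (-4 + 100)*√o = 96*√o)
V(y(5, 7)) - K(I) = -6 - 96*√(2 - √14)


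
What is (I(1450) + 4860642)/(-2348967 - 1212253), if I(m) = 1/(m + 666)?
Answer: -10285118473/7535541520 ≈ -1.3649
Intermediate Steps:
I(m) = 1/(666 + m)
(I(1450) + 4860642)/(-2348967 - 1212253) = (1/(666 + 1450) + 4860642)/(-2348967 - 1212253) = (1/2116 + 4860642)/(-3561220) = (1/2116 + 4860642)*(-1/3561220) = (10285118473/2116)*(-1/3561220) = -10285118473/7535541520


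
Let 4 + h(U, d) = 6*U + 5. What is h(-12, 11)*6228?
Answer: -442188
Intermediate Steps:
h(U, d) = 1 + 6*U (h(U, d) = -4 + (6*U + 5) = -4 + (5 + 6*U) = 1 + 6*U)
h(-12, 11)*6228 = (1 + 6*(-12))*6228 = (1 - 72)*6228 = -71*6228 = -442188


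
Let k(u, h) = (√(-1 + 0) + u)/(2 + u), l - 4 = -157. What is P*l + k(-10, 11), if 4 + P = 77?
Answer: -44671/4 - I/8 ≈ -11168.0 - 0.125*I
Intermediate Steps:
P = 73 (P = -4 + 77 = 73)
l = -153 (l = 4 - 157 = -153)
k(u, h) = (I + u)/(2 + u) (k(u, h) = (√(-1) + u)/(2 + u) = (I + u)/(2 + u))
P*l + k(-10, 11) = 73*(-153) + (I - 10)/(2 - 10) = -11169 + (-10 + I)/(-8) = -11169 - (-10 + I)/8 = -11169 + (5/4 - I/8) = -44671/4 - I/8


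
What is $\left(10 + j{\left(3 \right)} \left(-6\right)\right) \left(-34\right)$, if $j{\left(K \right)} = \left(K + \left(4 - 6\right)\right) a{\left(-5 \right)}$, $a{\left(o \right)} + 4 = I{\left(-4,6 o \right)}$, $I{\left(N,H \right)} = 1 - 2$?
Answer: $-1360$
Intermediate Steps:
$I{\left(N,H \right)} = -1$ ($I{\left(N,H \right)} = 1 - 2 = -1$)
$a{\left(o \right)} = -5$ ($a{\left(o \right)} = -4 - 1 = -5$)
$j{\left(K \right)} = 10 - 5 K$ ($j{\left(K \right)} = \left(K + \left(4 - 6\right)\right) \left(-5\right) = \left(K - 2\right) \left(-5\right) = \left(-2 + K\right) \left(-5\right) = 10 - 5 K$)
$\left(10 + j{\left(3 \right)} \left(-6\right)\right) \left(-34\right) = \left(10 + \left(10 - 15\right) \left(-6\right)\right) \left(-34\right) = \left(10 - -30\right) \left(-34\right) = \left(10 + 30\right) \left(-34\right) = 40 \left(-34\right) = -1360$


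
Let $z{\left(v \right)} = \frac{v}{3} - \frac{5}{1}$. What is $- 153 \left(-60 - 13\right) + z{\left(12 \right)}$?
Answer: $11168$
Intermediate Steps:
$z{\left(v \right)} = -5 + \frac{v}{3}$ ($z{\left(v \right)} = v \frac{1}{3} - 5 = \frac{v}{3} - 5 = -5 + \frac{v}{3}$)
$- 153 \left(-60 - 13\right) + z{\left(12 \right)} = - 153 \left(-60 - 13\right) + \left(-5 + \frac{1}{3} \cdot 12\right) = \left(-153\right) \left(-73\right) + \left(-5 + 4\right) = 11169 - 1 = 11168$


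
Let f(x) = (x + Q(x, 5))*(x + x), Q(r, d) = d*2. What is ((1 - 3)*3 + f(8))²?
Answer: 79524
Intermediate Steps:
Q(r, d) = 2*d
f(x) = 2*x*(10 + x) (f(x) = (x + 2*5)*(x + x) = (x + 10)*(2*x) = (10 + x)*(2*x) = 2*x*(10 + x))
((1 - 3)*3 + f(8))² = ((1 - 3)*3 + 2*8*(10 + 8))² = (-2*3 + 2*8*18)² = (-6 + 288)² = 282² = 79524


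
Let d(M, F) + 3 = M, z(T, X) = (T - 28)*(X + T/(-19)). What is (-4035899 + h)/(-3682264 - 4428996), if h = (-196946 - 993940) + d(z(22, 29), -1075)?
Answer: 49656073/77056970 ≈ 0.64441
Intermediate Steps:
z(T, X) = (-28 + T)*(X - T/19) (z(T, X) = (-28 + T)*(X + T*(-1/19)) = (-28 + T)*(X - T/19))
d(M, F) = -3 + M
h = -22630065/19 (h = (-196946 - 993940) + (-3 + (-28*29 - 1/19*22² + (28/19)*22 + 22*29)) = -1190886 + (-3 + (-812 - 1/19*484 + 616/19 + 638)) = -1190886 + (-3 + (-812 - 484/19 + 616/19 + 638)) = -1190886 + (-3 - 3174/19) = -1190886 - 3231/19 = -22630065/19 ≈ -1.1911e+6)
(-4035899 + h)/(-3682264 - 4428996) = (-4035899 - 22630065/19)/(-3682264 - 4428996) = -99312146/19/(-8111260) = -99312146/19*(-1/8111260) = 49656073/77056970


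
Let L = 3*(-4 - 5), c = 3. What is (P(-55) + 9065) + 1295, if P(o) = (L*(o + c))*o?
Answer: -66860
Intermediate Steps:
L = -27 (L = 3*(-9) = -27)
P(o) = o*(-81 - 27*o) (P(o) = (-27*(o + 3))*o = (-27*(3 + o))*o = (-81 - 27*o)*o = o*(-81 - 27*o))
(P(-55) + 9065) + 1295 = (-27*(-55)*(3 - 55) + 9065) + 1295 = (-27*(-55)*(-52) + 9065) + 1295 = (-77220 + 9065) + 1295 = -68155 + 1295 = -66860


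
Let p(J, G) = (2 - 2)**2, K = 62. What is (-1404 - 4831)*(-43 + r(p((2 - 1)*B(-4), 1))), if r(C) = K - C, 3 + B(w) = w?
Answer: -118465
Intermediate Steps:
B(w) = -3 + w
p(J, G) = 0 (p(J, G) = 0**2 = 0)
r(C) = 62 - C
(-1404 - 4831)*(-43 + r(p((2 - 1)*B(-4), 1))) = (-1404 - 4831)*(-43 + (62 - 1*0)) = -6235*(-43 + (62 + 0)) = -6235*(-43 + 62) = -6235*19 = -118465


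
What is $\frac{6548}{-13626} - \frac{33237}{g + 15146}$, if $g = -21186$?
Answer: $\frac{206668721}{41150520} \approx 5.0223$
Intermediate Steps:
$\frac{6548}{-13626} - \frac{33237}{g + 15146} = \frac{6548}{-13626} - \frac{33237}{-21186 + 15146} = 6548 \left(- \frac{1}{13626}\right) - \frac{33237}{-6040} = - \frac{3274}{6813} - - \frac{33237}{6040} = - \frac{3274}{6813} + \frac{33237}{6040} = \frac{206668721}{41150520}$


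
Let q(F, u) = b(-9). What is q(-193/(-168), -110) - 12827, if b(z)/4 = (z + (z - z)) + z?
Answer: -12899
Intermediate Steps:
b(z) = 8*z (b(z) = 4*((z + (z - z)) + z) = 4*((z + 0) + z) = 4*(z + z) = 4*(2*z) = 8*z)
q(F, u) = -72 (q(F, u) = 8*(-9) = -72)
q(-193/(-168), -110) - 12827 = -72 - 12827 = -12899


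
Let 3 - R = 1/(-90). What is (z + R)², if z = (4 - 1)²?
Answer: 1168561/8100 ≈ 144.27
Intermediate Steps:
R = 271/90 (R = 3 - 1/(-90) = 3 - 1*(-1/90) = 3 + 1/90 = 271/90 ≈ 3.0111)
z = 9 (z = 3² = 9)
(z + R)² = (9 + 271/90)² = (1081/90)² = 1168561/8100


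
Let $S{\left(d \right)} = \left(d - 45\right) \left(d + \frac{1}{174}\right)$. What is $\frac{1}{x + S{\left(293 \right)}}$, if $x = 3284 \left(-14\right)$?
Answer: $\frac{87}{2321980} \approx 3.7468 \cdot 10^{-5}$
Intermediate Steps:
$S{\left(d \right)} = \left(-45 + d\right) \left(\frac{1}{174} + d\right)$ ($S{\left(d \right)} = \left(-45 + d\right) \left(d + \frac{1}{174}\right) = \left(-45 + d\right) \left(\frac{1}{174} + d\right)$)
$x = -45976$
$\frac{1}{x + S{\left(293 \right)}} = \frac{1}{-45976 - \left(\frac{1146971}{87} - 85849\right)} = \frac{1}{-45976 - - \frac{6321892}{87}} = \frac{1}{-45976 + \frac{6321892}{87}} = \frac{1}{\frac{2321980}{87}} = \frac{87}{2321980}$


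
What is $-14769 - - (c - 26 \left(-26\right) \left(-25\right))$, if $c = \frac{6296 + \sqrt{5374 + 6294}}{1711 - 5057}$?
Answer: $- \frac{52985385}{1673} - \frac{\sqrt{2917}}{1673} \approx -31671.0$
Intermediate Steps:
$c = - \frac{3148}{1673} - \frac{\sqrt{2917}}{1673}$ ($c = \frac{6296 + \sqrt{11668}}{-3346} = \left(6296 + 2 \sqrt{2917}\right) \left(- \frac{1}{3346}\right) = - \frac{3148}{1673} - \frac{\sqrt{2917}}{1673} \approx -1.9139$)
$-14769 - - (c - 26 \left(-26\right) \left(-25\right)) = -14769 - - (\left(- \frac{3148}{1673} - \frac{\sqrt{2917}}{1673}\right) - 26 \left(-26\right) \left(-25\right)) = -14769 - - (\left(- \frac{3148}{1673} - \frac{\sqrt{2917}}{1673}\right) - \left(-676\right) \left(-25\right)) = -14769 - - (\left(- \frac{3148}{1673} - \frac{\sqrt{2917}}{1673}\right) - 16900) = -14769 - - (- \frac{28276848}{1673} - \frac{\sqrt{2917}}{1673}) = -14769 - \left(\frac{28276848}{1673} + \frac{\sqrt{2917}}{1673}\right) = - \frac{52985385}{1673} - \frac{\sqrt{2917}}{1673}$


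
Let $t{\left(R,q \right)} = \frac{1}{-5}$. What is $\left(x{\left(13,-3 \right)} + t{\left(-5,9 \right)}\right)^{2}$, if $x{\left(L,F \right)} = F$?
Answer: $\frac{256}{25} \approx 10.24$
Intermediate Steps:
$t{\left(R,q \right)} = - \frac{1}{5}$
$\left(x{\left(13,-3 \right)} + t{\left(-5,9 \right)}\right)^{2} = \left(-3 - \frac{1}{5}\right)^{2} = \left(- \frac{16}{5}\right)^{2} = \frac{256}{25}$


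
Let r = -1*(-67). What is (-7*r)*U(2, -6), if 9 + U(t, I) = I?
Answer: 7035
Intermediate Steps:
U(t, I) = -9 + I
r = 67
(-7*r)*U(2, -6) = (-7*67)*(-9 - 6) = -469*(-15) = 7035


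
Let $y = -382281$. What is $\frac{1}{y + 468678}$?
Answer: $\frac{1}{86397} \approx 1.1574 \cdot 10^{-5}$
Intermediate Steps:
$\frac{1}{y + 468678} = \frac{1}{-382281 + 468678} = \frac{1}{86397}$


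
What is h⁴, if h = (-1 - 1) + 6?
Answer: 256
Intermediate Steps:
h = 4 (h = -2 + 6 = 4)
h⁴ = 4⁴ = 256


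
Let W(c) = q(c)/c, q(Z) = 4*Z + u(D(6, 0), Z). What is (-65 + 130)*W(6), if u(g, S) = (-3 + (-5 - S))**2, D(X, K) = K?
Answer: 7150/3 ≈ 2383.3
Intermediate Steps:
u(g, S) = (-8 - S)**2
q(Z) = (8 + Z)**2 + 4*Z (q(Z) = 4*Z + (8 + Z)**2 = (8 + Z)**2 + 4*Z)
W(c) = ((8 + c)**2 + 4*c)/c
(-65 + 130)*W(6) = (-65 + 130)*(4 + (8 + 6)**2/6) = 65*(4 + (1/6)*14**2) = 65*(4 + (1/6)*196) = 65*(4 + 98/3) = 65*(110/3) = 7150/3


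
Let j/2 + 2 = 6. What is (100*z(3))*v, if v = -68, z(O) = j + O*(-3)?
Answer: 6800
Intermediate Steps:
j = 8 (j = -4 + 2*6 = -4 + 12 = 8)
z(O) = 8 - 3*O (z(O) = 8 + O*(-3) = 8 - 3*O)
(100*z(3))*v = (100*(8 - 3*3))*(-68) = (100*(8 - 9))*(-68) = (100*(-1))*(-68) = -100*(-68) = 6800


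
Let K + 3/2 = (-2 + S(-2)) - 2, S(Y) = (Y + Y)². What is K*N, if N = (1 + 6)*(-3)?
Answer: -441/2 ≈ -220.50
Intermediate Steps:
S(Y) = 4*Y² (S(Y) = (2*Y)² = 4*Y²)
N = -21 (N = 7*(-3) = -21)
K = 21/2 (K = -3/2 + ((-2 + 4*(-2)²) - 2) = -3/2 + ((-2 + 4*4) - 2) = -3/2 + ((-2 + 16) - 2) = -3/2 + (14 - 2) = -3/2 + 12 = 21/2 ≈ 10.500)
K*N = (21/2)*(-21) = -441/2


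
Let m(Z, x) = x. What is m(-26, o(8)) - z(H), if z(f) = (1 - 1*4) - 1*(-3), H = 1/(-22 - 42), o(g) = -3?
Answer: -3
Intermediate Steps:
H = -1/64 (H = 1/(-64) = -1/64 ≈ -0.015625)
z(f) = 0 (z(f) = (1 - 4) + 3 = -3 + 3 = 0)
m(-26, o(8)) - z(H) = -3 - 1*0 = -3 + 0 = -3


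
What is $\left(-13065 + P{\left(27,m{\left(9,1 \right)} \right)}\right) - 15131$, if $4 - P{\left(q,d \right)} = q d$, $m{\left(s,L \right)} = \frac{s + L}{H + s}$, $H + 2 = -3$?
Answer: $- \frac{56519}{2} \approx -28260.0$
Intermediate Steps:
$H = -5$ ($H = -2 - 3 = -5$)
$m{\left(s,L \right)} = \frac{L + s}{-5 + s}$ ($m{\left(s,L \right)} = \frac{s + L}{-5 + s} = \frac{L + s}{-5 + s}$)
$P{\left(q,d \right)} = 4 - d q$ ($P{\left(q,d \right)} = 4 - q d = 4 - d q$)
$\left(-13065 + P{\left(27,m{\left(9,1 \right)} \right)}\right) - 15131 = \left(-13065 + \left(4 - \frac{1 + 9}{-5 + 9} \cdot 27\right)\right) - 15131 = \left(-13065 + \left(4 - \frac{1}{4} \cdot 10 \cdot 27\right)\right) - 15131 = \left(-13065 + \left(4 - \frac{5}{2} \cdot 27\right)\right) - 15131 = \left(-13065 + \left(4 - \frac{135}{2}\right)\right) - 15131 = \left(-13065 - \frac{127}{2}\right) - 15131 = - \frac{26257}{2} - 15131 = - \frac{56519}{2}$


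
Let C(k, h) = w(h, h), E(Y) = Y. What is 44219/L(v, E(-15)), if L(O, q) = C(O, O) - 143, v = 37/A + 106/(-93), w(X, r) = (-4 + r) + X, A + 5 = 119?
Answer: -78134973/262630 ≈ -297.51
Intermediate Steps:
A = 114 (A = -5 + 119 = 114)
w(X, r) = -4 + X + r
C(k, h) = -4 + 2*h (C(k, h) = -4 + h + h = -4 + 2*h)
v = -2881/3534 (v = 37/114 + 106/(-93) = 37*(1/114) + 106*(-1/93) = 37/114 - 106/93 = -2881/3534 ≈ -0.81522)
L(O, q) = -147 + 2*O (L(O, q) = (-4 + 2*O) - 143 = -147 + 2*O)
44219/L(v, E(-15)) = 44219/(-147 + 2*(-2881/3534)) = 44219/(-147 - 2881/1767) = 44219/(-262630/1767) = 44219*(-1767/262630) = -78134973/262630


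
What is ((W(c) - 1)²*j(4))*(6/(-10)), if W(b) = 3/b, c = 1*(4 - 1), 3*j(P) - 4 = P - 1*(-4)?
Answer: 0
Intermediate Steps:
j(P) = 8/3 + P/3 (j(P) = 4/3 + (P - 1*(-4))/3 = 4/3 + (P + 4)/3 = 4/3 + (4 + P)/3 = 4/3 + (4/3 + P/3) = 8/3 + P/3)
c = 3 (c = 1*3 = 3)
((W(c) - 1)²*j(4))*(6/(-10)) = ((3/3 - 1)²*(8/3 + (⅓)*4))*(6/(-10)) = ((3*(⅓) - 1)²*(8/3 + 4/3))*(6*(-⅒)) = ((1 - 1)²*4)*(-⅗) = (0²*4)*(-⅗) = (0*4)*(-⅗) = 0*(-⅗) = 0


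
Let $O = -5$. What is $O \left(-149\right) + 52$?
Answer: $797$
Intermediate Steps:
$O \left(-149\right) + 52 = \left(-5\right) \left(-149\right) + 52 = 745 + 52 = 797$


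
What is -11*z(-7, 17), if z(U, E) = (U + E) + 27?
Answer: -407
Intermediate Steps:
z(U, E) = 27 + E + U (z(U, E) = (E + U) + 27 = 27 + E + U)
-11*z(-7, 17) = -11*(27 + 17 - 7) = -11*37 = -407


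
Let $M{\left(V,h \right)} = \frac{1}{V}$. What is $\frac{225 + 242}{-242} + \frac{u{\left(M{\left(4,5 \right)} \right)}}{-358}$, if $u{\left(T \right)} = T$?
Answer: $- \frac{334493}{173272} \approx -1.9305$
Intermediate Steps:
$\frac{225 + 242}{-242} + \frac{u{\left(M{\left(4,5 \right)} \right)}}{-358} = \frac{225 + 242}{-242} + \frac{1}{4 \left(-358\right)} = 467 \left(- \frac{1}{242}\right) + \frac{1}{4} \left(- \frac{1}{358}\right) = - \frac{467}{242} - \frac{1}{1432} = - \frac{334493}{173272}$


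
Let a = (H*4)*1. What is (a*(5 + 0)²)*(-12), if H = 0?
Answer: 0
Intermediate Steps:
a = 0 (a = (0*4)*1 = 0*1 = 0)
(a*(5 + 0)²)*(-12) = (0*(5 + 0)²)*(-12) = (0*5²)*(-12) = (0*25)*(-12) = 0*(-12) = 0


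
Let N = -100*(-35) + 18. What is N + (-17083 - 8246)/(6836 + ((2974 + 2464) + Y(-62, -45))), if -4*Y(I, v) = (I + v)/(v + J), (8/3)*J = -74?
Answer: 12557613047/3571627 ≈ 3515.9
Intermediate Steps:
J = -111/4 (J = (3/8)*(-74) = -111/4 ≈ -27.750)
Y(I, v) = -(I + v)/(4*(-111/4 + v)) (Y(I, v) = -(I + v)/(4*(v - 111/4)) = -(I + v)/(4*(-111/4 + v)))
N = 3518 (N = 3500 + 18 = 3518)
N + (-17083 - 8246)/(6836 + ((2974 + 2464) + Y(-62, -45))) = 3518 + (-17083 - 8246)/(6836 + ((2974 + 2464) + (-1*(-62) - 1*(-45))/(-111 + 4*(-45)))) = 3518 - 25329/(6836 + (5438 + (62 + 45)/(-111 - 180))) = 3518 - 25329/(6836 + (5438 + 107/(-291))) = 3518 - 25329/(6836 + (5438 - 1/291*107)) = 3518 - 25329/(6836 + (5438 - 107/291)) = 3518 - 25329/(6836 + 1582351/291) = 3518 - 25329/3571627/291 = 3518 - 25329*291/3571627 = 3518 - 7370739/3571627 = 12557613047/3571627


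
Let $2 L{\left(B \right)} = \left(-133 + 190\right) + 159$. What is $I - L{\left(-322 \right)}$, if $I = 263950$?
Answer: $263842$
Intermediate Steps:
$L{\left(B \right)} = 108$ ($L{\left(B \right)} = \frac{\left(-133 + 190\right) + 159}{2} = \frac{57 + 159}{2} = \frac{1}{2} \cdot 216 = 108$)
$I - L{\left(-322 \right)} = 263950 - 108 = 263842$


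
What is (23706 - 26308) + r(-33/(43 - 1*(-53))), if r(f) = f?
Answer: -83275/32 ≈ -2602.3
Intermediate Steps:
(23706 - 26308) + r(-33/(43 - 1*(-53))) = (23706 - 26308) - 33/(43 - 1*(-53)) = -2602 - 33/(43 + 53) = -2602 - 33/96 = -2602 - 33*1/96 = -2602 - 11/32 = -83275/32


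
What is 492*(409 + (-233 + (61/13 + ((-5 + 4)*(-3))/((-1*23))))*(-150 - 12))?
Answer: 5504189484/299 ≈ 1.8409e+7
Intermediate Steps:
492*(409 + (-233 + (61/13 + ((-5 + 4)*(-3))/((-1*23))))*(-150 - 12)) = 492*(409 + (-233 + (61*(1/13) - 1*(-3)/(-23)))*(-162)) = 492*(409 + (-233 + (61/13 + 3*(-1/23)))*(-162)) = 492*(409 + (-233 + (61/13 - 3/23))*(-162)) = 492*(409 + (-233 + 1364/299)*(-162)) = 492*(409 - 68303/299*(-162)) = 492*(409 + 11065086/299) = 492*(11187377/299) = 5504189484/299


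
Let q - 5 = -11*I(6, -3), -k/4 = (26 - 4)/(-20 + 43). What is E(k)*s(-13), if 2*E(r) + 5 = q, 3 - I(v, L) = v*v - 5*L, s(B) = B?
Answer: -3432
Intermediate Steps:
k = -88/23 (k = -4*(26 - 4)/(-20 + 43) = -88/23 ≈ -3.8261)
I(v, L) = 3 - v**2 + 5*L (I(v, L) = 3 - (v*v - 5*L) = 3 - (v**2 - 5*L) = 3 + (-v**2 + 5*L) = 3 - v**2 + 5*L)
q = 533 (q = 5 - 11*(3 - 1*6**2 + 5*(-3)) = 5 - 11*(3 - 1*36 - 15) = 5 - 11*(3 - 36 - 15) = 5 - 11*(-48) = 5 + 528 = 533)
E(r) = 264 (E(r) = -5/2 + (1/2)*533 = -5/2 + 533/2 = 264)
E(k)*s(-13) = 264*(-13) = -3432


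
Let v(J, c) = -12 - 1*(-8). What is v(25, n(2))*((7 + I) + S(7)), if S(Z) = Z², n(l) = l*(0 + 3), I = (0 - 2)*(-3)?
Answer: -248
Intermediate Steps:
I = 6 (I = -2*(-3) = 6)
n(l) = 3*l (n(l) = l*3 = 3*l)
v(J, c) = -4 (v(J, c) = -12 + 8 = -4)
v(25, n(2))*((7 + I) + S(7)) = -4*((7 + 6) + 7²) = -4*(13 + 49) = -4*62 = -248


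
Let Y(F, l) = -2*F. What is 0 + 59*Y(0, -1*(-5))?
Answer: 0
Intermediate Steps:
0 + 59*Y(0, -1*(-5)) = 0 + 59*(-2*0) = 0 + 59*0 = 0 + 0 = 0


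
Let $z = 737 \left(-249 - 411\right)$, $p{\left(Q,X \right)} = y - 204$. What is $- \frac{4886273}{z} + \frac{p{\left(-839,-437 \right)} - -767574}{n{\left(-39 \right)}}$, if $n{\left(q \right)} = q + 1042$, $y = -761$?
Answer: $\frac{377794881599}{487879260} \approx 774.36$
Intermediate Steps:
$p{\left(Q,X \right)} = -965$ ($p{\left(Q,X \right)} = -761 - 204 = -965$)
$n{\left(q \right)} = 1042 + q$
$z = -486420$ ($z = 737 \left(-660\right) = -486420$)
$- \frac{4886273}{z} + \frac{p{\left(-839,-437 \right)} - -767574}{n{\left(-39 \right)}} = - \frac{4886273}{-486420} + \frac{-965 - -767574}{1042 - 39} = \left(-4886273\right) \left(- \frac{1}{486420}\right) + \frac{-965 + 767574}{1003} = \frac{4886273}{486420} + 766609 \cdot \frac{1}{1003} = \frac{4886273}{486420} + \frac{766609}{1003} = \frac{377794881599}{487879260}$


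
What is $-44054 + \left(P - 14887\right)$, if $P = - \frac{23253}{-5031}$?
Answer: $- \frac{98836306}{1677} \approx -58936.0$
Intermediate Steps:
$P = \frac{7751}{1677}$ ($P = \left(-23253\right) \left(- \frac{1}{5031}\right) = \frac{7751}{1677} \approx 4.6219$)
$-44054 + \left(P - 14887\right) = -44054 + \left(\frac{7751}{1677} - 14887\right) = -44054 - \frac{24957748}{1677} = - \frac{98836306}{1677}$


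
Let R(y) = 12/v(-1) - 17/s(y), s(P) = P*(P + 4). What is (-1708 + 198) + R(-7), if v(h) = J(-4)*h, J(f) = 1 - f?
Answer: -158887/105 ≈ -1513.2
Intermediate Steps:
s(P) = P*(4 + P)
v(h) = 5*h (v(h) = (1 - 1*(-4))*h = (1 + 4)*h = 5*h)
R(y) = -12/5 - 17/(y*(4 + y)) (R(y) = 12/((5*(-1))) - 17*1/(y*(4 + y)) = 12/(-5) - 17/(y*(4 + y)) = 12*(-⅕) - 17/(y*(4 + y)) = -12/5 - 17/(y*(4 + y)))
(-1708 + 198) + R(-7) = (-1708 + 198) + (⅕)*(-85 - 12*(-7)*(4 - 7))/(-7*(4 - 7)) = -1510 + (⅕)*(-⅐)*(-85 - 12*(-7)*(-3))/(-3) = -1510 + (⅕)*(-⅐)*(-⅓)*(-85 - 252) = -1510 + (⅕)*(-⅐)*(-⅓)*(-337) = -1510 - 337/105 = -158887/105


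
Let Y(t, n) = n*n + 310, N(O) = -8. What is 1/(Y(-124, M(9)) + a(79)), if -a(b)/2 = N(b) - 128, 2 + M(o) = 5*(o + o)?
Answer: 1/8326 ≈ 0.00012011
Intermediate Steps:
M(o) = -2 + 10*o (M(o) = -2 + 5*(o + o) = -2 + 5*(2*o) = -2 + 10*o)
Y(t, n) = 310 + n**2 (Y(t, n) = n**2 + 310 = 310 + n**2)
a(b) = 272 (a(b) = -2*(-8 - 128) = -2*(-136) = 272)
1/(Y(-124, M(9)) + a(79)) = 1/((310 + (-2 + 10*9)**2) + 272) = 1/((310 + (-2 + 90)**2) + 272) = 1/((310 + 88**2) + 272) = 1/((310 + 7744) + 272) = 1/(8054 + 272) = 1/8326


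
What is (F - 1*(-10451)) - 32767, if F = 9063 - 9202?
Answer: -22455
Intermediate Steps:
F = -139
(F - 1*(-10451)) - 32767 = (-139 - 1*(-10451)) - 32767 = (-139 + 10451) - 32767 = 10312 - 32767 = -22455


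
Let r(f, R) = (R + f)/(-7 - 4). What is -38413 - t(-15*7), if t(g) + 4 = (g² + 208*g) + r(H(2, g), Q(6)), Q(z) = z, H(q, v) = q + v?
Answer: -303631/11 ≈ -27603.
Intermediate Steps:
r(f, R) = -R/11 - f/11 (r(f, R) = (R + f)/(-11) = (R + f)*(-1/11) = -R/11 - f/11)
t(g) = -52/11 + g² + 2287*g/11 (t(g) = -4 + ((g² + 208*g) + (-1/11*6 - (2 + g)/11)) = -4 + ((g² + 208*g) + (-6/11 + (-2/11 - g/11))) = -4 + ((g² + 208*g) + (-8/11 - g/11)) = -4 + (-8/11 + g² + 2287*g/11) = -52/11 + g² + 2287*g/11)
-38413 - t(-15*7) = -38413 - (-52/11 + (-15*7)² + 2287*(-15*7)/11) = -38413 - (-52/11 + (-105)² + (2287/11)*(-105)) = -38413 - (-52/11 + 11025 - 240135/11) = -38413 - 1*(-118912/11) = -38413 + 118912/11 = -303631/11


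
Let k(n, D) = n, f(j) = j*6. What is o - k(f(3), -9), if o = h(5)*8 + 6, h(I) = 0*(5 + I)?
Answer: -12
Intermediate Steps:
f(j) = 6*j
h(I) = 0
o = 6 (o = 0*8 + 6 = 0 + 6 = 6)
o - k(f(3), -9) = 6 - 6*3 = 6 - 1*18 = 6 - 18 = -12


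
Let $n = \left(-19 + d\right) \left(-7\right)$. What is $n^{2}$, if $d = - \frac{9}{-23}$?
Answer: $\frac{8976016}{529} \approx 16968.0$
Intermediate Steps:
$d = \frac{9}{23}$ ($d = \left(-9\right) \left(- \frac{1}{23}\right) = \frac{9}{23} \approx 0.3913$)
$n = \frac{2996}{23}$ ($n = \left(-19 + \frac{9}{23}\right) \left(-7\right) = \left(- \frac{428}{23}\right) \left(-7\right) = \frac{2996}{23} \approx 130.26$)
$n^{2} = \left(\frac{2996}{23}\right)^{2} = \frac{8976016}{529}$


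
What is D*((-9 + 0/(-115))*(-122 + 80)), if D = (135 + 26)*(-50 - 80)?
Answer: -7911540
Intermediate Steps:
D = -20930 (D = 161*(-130) = -20930)
D*((-9 + 0/(-115))*(-122 + 80)) = -20930*(-9 + 0/(-115))*(-122 + 80) = -20930*(-9 + 0*(-1/115))*(-42) = -20930*(-9 + 0)*(-42) = -(-188370)*(-42) = -20930*378 = -7911540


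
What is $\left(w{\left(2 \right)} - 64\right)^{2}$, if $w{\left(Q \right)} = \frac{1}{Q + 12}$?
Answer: $\frac{801025}{196} \approx 4086.9$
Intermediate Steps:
$w{\left(Q \right)} = \frac{1}{12 + Q}$
$\left(w{\left(2 \right)} - 64\right)^{2} = \left(\frac{1}{12 + 2} - 64\right)^{2} = \left(\frac{1}{14} - 64\right)^{2} = \left(- \frac{895}{14}\right)^{2} = \frac{801025}{196}$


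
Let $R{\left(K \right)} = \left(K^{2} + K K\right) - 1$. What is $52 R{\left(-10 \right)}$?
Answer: $10348$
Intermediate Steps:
$R{\left(K \right)} = -1 + 2 K^{2}$ ($R{\left(K \right)} = \left(K^{2} + K^{2}\right) - 1 = 2 K^{2} - 1 = -1 + 2 K^{2}$)
$52 R{\left(-10 \right)} = 52 \left(-1 + 2 \left(-10\right)^{2}\right) = 52 \left(-1 + 2 \cdot 100\right) = 52 \left(-1 + 200\right) = 52 \cdot 199 = 10348$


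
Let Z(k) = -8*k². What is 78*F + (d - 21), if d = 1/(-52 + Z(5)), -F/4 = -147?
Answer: 11552435/252 ≈ 45843.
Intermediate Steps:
F = 588 (F = -4*(-147) = 588)
d = -1/252 (d = 1/(-52 - 8*5²) = 1/(-52 - 8*25) = 1/(-52 - 200) = 1/(-252) = -1/252 ≈ -0.0039683)
78*F + (d - 21) = 78*588 + (-1/252 - 21) = 45864 - 5293/252 = 11552435/252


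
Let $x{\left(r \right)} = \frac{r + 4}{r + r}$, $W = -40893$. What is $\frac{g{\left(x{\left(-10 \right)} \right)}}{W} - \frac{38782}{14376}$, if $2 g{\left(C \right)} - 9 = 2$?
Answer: $- \frac{88110633}{32659876} \approx -2.6978$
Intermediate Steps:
$x{\left(r \right)} = \frac{4 + r}{2 r}$
$g{\left(C \right)} = \frac{11}{2}$ ($g{\left(C \right)} = \frac{9}{2} + \frac{1}{2} \cdot 2 = \frac{9}{2} + 1 = \frac{11}{2}$)
$\frac{g{\left(x{\left(-10 \right)} \right)}}{W} - \frac{38782}{14376} = \frac{11}{2 \left(-40893\right)} - \frac{38782}{14376} = \frac{11}{2} \left(- \frac{1}{40893}\right) - \frac{19391}{7188} = - \frac{11}{81786} - \frac{19391}{7188} = - \frac{88110633}{32659876}$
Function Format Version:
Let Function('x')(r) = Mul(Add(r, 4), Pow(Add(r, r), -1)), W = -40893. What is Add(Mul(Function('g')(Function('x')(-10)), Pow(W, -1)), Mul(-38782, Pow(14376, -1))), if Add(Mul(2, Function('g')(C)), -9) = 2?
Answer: Rational(-88110633, 32659876) ≈ -2.6978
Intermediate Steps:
Function('x')(r) = Mul(Rational(1, 2), Pow(r, -1), Add(4, r)) (Function('x')(r) = Mul(Add(4, r), Pow(Mul(2, r), -1)) = Mul(Add(4, r), Mul(Rational(1, 2), Pow(r, -1))) = Mul(Rational(1, 2), Pow(r, -1), Add(4, r)))
Function('g')(C) = Rational(11, 2) (Function('g')(C) = Add(Rational(9, 2), Mul(Rational(1, 2), 2)) = Add(Rational(9, 2), 1) = Rational(11, 2))
Add(Mul(Function('g')(Function('x')(-10)), Pow(W, -1)), Mul(-38782, Pow(14376, -1))) = Add(Mul(Rational(11, 2), Pow(-40893, -1)), Mul(-38782, Pow(14376, -1))) = Add(Mul(Rational(11, 2), Rational(-1, 40893)), Mul(-38782, Rational(1, 14376))) = Add(Rational(-11, 81786), Rational(-19391, 7188)) = Rational(-88110633, 32659876)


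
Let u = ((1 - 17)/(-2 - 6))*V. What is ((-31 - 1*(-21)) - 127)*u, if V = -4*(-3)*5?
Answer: -16440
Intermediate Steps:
V = 60 (V = 12*5 = 60)
u = 120 (u = ((1 - 17)/(-2 - 6))*60 = -16/(-8)*60 = -16*(-⅛)*60 = 2*60 = 120)
((-31 - 1*(-21)) - 127)*u = ((-31 - 1*(-21)) - 127)*120 = ((-31 + 21) - 127)*120 = (-10 - 127)*120 = -137*120 = -16440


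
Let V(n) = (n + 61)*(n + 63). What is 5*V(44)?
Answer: 56175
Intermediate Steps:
V(n) = (61 + n)*(63 + n)
5*V(44) = 5*(3843 + 44**2 + 124*44) = 5*(3843 + 1936 + 5456) = 5*11235 = 56175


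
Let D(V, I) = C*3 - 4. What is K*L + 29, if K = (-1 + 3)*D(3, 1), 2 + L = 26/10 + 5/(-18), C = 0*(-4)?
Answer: 1189/45 ≈ 26.422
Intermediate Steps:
C = 0
D(V, I) = -4 (D(V, I) = 0*3 - 4 = 0 - 4 = -4)
L = 29/90 (L = -2 + (26/10 + 5/(-18)) = -2 + (26*(1/10) + 5*(-1/18)) = -2 + (13/5 - 5/18) = -2 + 209/90 = 29/90 ≈ 0.32222)
K = -8 (K = (-1 + 3)*(-4) = 2*(-4) = -8)
K*L + 29 = -8*29/90 + 29 = -116/45 + 29 = 1189/45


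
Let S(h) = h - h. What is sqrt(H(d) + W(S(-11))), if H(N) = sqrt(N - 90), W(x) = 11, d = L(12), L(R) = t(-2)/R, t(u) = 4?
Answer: sqrt(99 + 3*I*sqrt(807))/3 ≈ 3.5717 + 1.3256*I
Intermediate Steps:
L(R) = 4/R
d = 1/3 (d = 4/12 = 4*(1/12) = 1/3 ≈ 0.33333)
S(h) = 0
H(N) = sqrt(-90 + N)
sqrt(H(d) + W(S(-11))) = sqrt(sqrt(-90 + 1/3) + 11) = sqrt(sqrt(-269/3) + 11) = sqrt(I*sqrt(807)/3 + 11) = sqrt(11 + I*sqrt(807)/3)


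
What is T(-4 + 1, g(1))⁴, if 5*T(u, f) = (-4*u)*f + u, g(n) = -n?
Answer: 81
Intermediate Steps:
T(u, f) = u/5 - 4*f*u/5 (T(u, f) = ((-4*u)*f + u)/5 = (-4*f*u + u)/5 = (u - 4*f*u)/5 = u/5 - 4*f*u/5)
T(-4 + 1, g(1))⁴ = ((-4 + 1)*(1 - (-4))/5)⁴ = ((⅕)*(-3)*(1 - 4*(-1)))⁴ = ((⅕)*(-3)*(1 + 4))⁴ = ((⅕)*(-3)*5)⁴ = (-3)⁴ = 81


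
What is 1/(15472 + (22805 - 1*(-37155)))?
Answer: 1/75432 ≈ 1.3257e-5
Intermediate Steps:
1/(15472 + (22805 - 1*(-37155))) = 1/(15472 + (22805 + 37155)) = 1/(15472 + 59960) = 1/75432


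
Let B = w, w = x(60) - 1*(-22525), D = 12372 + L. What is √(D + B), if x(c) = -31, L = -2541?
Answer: 5*√1293 ≈ 179.79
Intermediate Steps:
D = 9831 (D = 12372 - 2541 = 9831)
w = 22494 (w = -31 - 1*(-22525) = -31 + 22525 = 22494)
B = 22494
√(D + B) = √(9831 + 22494) = √32325 = 5*√1293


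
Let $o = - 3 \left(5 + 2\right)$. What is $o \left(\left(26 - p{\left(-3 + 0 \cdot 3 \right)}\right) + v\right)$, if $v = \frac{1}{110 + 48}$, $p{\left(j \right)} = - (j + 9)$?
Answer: $- \frac{106197}{158} \approx -672.13$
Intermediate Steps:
$p{\left(j \right)} = -9 - j$ ($p{\left(j \right)} = - (9 + j) = -9 - j$)
$o = -21$ ($o = \left(-3\right) 7 = -21$)
$v = \frac{1}{158} \approx 0.0063291$
$o \left(\left(26 - p{\left(-3 + 0 \cdot 3 \right)}\right) + v\right) = - 21 \left(\left(26 - \left(-9 - \left(-3 + 0 \cdot 3\right)\right)\right) + \frac{1}{158}\right) = - 21 \left(\left(26 - \left(-9 - \left(-3 + 0\right)\right)\right) + \frac{1}{158}\right) = - 21 \left(\left(26 - \left(-9 - -3\right)\right) + \frac{1}{158}\right) = - 21 \left(\left(26 - \left(-9 + 3\right)\right) + \frac{1}{158}\right) = - 21 \left(\left(26 - -6\right) + \frac{1}{158}\right) = - 21 \left(\left(26 + 6\right) + \frac{1}{158}\right) = - 21 \left(32 + \frac{1}{158}\right) = \left(-21\right) \frac{5057}{158} = - \frac{106197}{158}$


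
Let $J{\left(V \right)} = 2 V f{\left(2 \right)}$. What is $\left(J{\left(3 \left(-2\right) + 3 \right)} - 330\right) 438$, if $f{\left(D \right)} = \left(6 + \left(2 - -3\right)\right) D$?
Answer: $-202356$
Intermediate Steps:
$f{\left(D \right)} = 11 D$ ($f{\left(D \right)} = \left(6 + \left(2 + 3\right)\right) D = \left(6 + 5\right) D = 11 D$)
$J{\left(V \right)} = 44 V$ ($J{\left(V \right)} = 2 V 11 \cdot 2 = 2 V 22 = 44 V$)
$\left(J{\left(3 \left(-2\right) + 3 \right)} - 330\right) 438 = \left(44 \left(3 \left(-2\right) + 3\right) - 330\right) 438 = \left(44 \left(-6 + 3\right) - 330\right) 438 = \left(44 \left(-3\right) - 330\right) 438 = \left(-132 - 330\right) 438 = \left(-462\right) 438 = -202356$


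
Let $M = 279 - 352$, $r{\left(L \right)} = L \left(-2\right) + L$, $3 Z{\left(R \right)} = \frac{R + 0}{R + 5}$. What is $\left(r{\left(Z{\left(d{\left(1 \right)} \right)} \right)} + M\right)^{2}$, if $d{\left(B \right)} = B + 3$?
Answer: $\frac{3900625}{729} \approx 5350.6$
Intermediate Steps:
$d{\left(B \right)} = 3 + B$
$Z{\left(R \right)} = \frac{R}{3 \left(5 + R\right)}$ ($Z{\left(R \right)} = \frac{\left(R + 0\right) \frac{1}{R + 5}}{3} = \frac{R \frac{1}{5 + R}}{3} = \frac{R}{3 \left(5 + R\right)}$)
$r{\left(L \right)} = - L$ ($r{\left(L \right)} = - 2 L + L = - L$)
$M = -73$ ($M = 279 - 352 = -73$)
$\left(r{\left(Z{\left(d{\left(1 \right)} \right)} \right)} + M\right)^{2} = \left(- \frac{3 + 1}{3 \left(5 + \left(3 + 1\right)\right)} - 73\right)^{2} = \left(- \frac{4}{3 \left(5 + 4\right)} - 73\right)^{2} = \left(- \frac{4}{3 \cdot 9} - 73\right)^{2} = \left(\left(-1\right) \frac{4}{27} - 73\right)^{2} = \left(- \frac{4}{27} - 73\right)^{2} = \left(- \frac{1975}{27}\right)^{2} = \frac{3900625}{729}$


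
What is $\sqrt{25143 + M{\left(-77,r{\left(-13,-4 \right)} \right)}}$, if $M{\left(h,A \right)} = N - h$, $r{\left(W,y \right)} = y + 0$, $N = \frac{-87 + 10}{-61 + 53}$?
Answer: $\frac{\sqrt{403674}}{4} \approx 158.84$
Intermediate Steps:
$N = \frac{77}{8}$ ($N = - \frac{77}{-8} = \left(-77\right) \left(- \frac{1}{8}\right) = \frac{77}{8} \approx 9.625$)
$r{\left(W,y \right)} = y$
$M{\left(h,A \right)} = \frac{77}{8} - h$
$\sqrt{25143 + M{\left(-77,r{\left(-13,-4 \right)} \right)}} = \sqrt{25143 + \left(\frac{77}{8} - -77\right)} = \sqrt{25143 + \left(\frac{77}{8} + 77\right)} = \sqrt{25143 + \frac{693}{8}} = \sqrt{\frac{201837}{8}} = \frac{\sqrt{403674}}{4}$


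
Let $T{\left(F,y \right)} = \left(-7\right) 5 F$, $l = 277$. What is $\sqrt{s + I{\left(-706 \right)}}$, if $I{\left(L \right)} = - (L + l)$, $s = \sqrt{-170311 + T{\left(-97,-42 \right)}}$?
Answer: $\sqrt{429 + 2 i \sqrt{41729}} \approx 22.599 + 9.0393 i$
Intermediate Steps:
$T{\left(F,y \right)} = - 35 F$
$s = 2 i \sqrt{41729}$ ($s = \sqrt{-170311 - -3395} = \sqrt{-170311 + 3395} = \sqrt{-166916} = 2 i \sqrt{41729} \approx 408.55 i$)
$I{\left(L \right)} = -277 - L$ ($I{\left(L \right)} = - (L + 277) = - (277 + L) = -277 - L$)
$\sqrt{s + I{\left(-706 \right)}} = \sqrt{2 i \sqrt{41729} - -429} = \sqrt{2 i \sqrt{41729} + \left(-277 + 706\right)} = \sqrt{2 i \sqrt{41729} + 429} = \sqrt{429 + 2 i \sqrt{41729}}$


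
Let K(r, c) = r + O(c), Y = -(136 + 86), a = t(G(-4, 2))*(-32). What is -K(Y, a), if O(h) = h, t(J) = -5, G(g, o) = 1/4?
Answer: 62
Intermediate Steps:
G(g, o) = 1/4
a = 160 (a = -5*(-32) = 160)
Y = -222 (Y = -1*222 = -222)
K(r, c) = c + r (K(r, c) = r + c = c + r)
-K(Y, a) = -(160 - 222) = -1*(-62) = 62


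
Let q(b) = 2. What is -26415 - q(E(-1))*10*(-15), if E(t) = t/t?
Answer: -26115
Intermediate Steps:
E(t) = 1
-26415 - q(E(-1))*10*(-15) = -26415 - 2*10*(-15) = -26415 - 20*(-15) = -26415 - 1*(-300) = -26415 + 300 = -26115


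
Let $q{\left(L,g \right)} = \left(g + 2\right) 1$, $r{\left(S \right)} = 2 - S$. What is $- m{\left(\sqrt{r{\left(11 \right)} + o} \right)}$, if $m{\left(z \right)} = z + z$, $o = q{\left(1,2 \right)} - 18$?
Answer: $- 2 i \sqrt{23} \approx - 9.5917 i$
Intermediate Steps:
$q{\left(L,g \right)} = 2 + g$ ($q{\left(L,g \right)} = \left(2 + g\right) 1 = 2 + g$)
$o = -14$ ($o = \left(2 + 2\right) - 18 = 4 - 18 = -14$)
$m{\left(z \right)} = 2 z$
$- m{\left(\sqrt{r{\left(11 \right)} + o} \right)} = - 2 \sqrt{\left(2 - 11\right) - 14} = - 2 \sqrt{-9 - 14} = - 2 \sqrt{-23} = - 2 i \sqrt{23}$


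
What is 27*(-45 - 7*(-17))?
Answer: 1998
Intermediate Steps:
27*(-45 - 7*(-17)) = 27*(-45 + 119) = 27*74 = 1998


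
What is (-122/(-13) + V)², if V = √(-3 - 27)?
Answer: 9814/169 + 244*I*√30/13 ≈ 58.071 + 102.8*I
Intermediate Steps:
V = I*√30 (V = √(-30) = I*√30 ≈ 5.4772*I)
(-122/(-13) + V)² = (-122/(-13) + I*√30)² = (-122*(-1/13) + I*√30)² = (122/13 + I*√30)²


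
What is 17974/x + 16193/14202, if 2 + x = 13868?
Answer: 79966481/32820822 ≈ 2.4365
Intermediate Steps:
x = 13866 (x = -2 + 13868 = 13866)
17974/x + 16193/14202 = 17974/13866 + 16193/14202 = 17974*(1/13866) + 16193*(1/14202) = 8987/6933 + 16193/14202 = 79966481/32820822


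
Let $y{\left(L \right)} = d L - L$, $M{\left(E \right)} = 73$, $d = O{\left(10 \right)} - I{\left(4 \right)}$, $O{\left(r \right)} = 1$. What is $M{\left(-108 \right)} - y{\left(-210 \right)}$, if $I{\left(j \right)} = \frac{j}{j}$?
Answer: $-137$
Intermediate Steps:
$I{\left(j \right)} = 1$
$d = 0$ ($d = 1 - 1 = 0$)
$y{\left(L \right)} = - L$ ($y{\left(L \right)} = 0 L - L = 0 - L = - L$)
$M{\left(-108 \right)} - y{\left(-210 \right)} = 73 - \left(-1\right) \left(-210\right) = 73 - 210 = -137$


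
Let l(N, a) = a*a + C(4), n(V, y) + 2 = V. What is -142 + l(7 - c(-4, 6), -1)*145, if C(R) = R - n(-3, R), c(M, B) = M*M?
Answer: 1308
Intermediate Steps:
c(M, B) = M**2
n(V, y) = -2 + V
C(R) = 5 + R (C(R) = R - (-2 - 3) = R - 1*(-5) = R + 5 = 5 + R)
l(N, a) = 9 + a**2 (l(N, a) = a*a + (5 + 4) = a**2 + 9 = 9 + a**2)
-142 + l(7 - c(-4, 6), -1)*145 = -142 + (9 + (-1)**2)*145 = -142 + (9 + 1)*145 = -142 + 10*145 = -142 + 1450 = 1308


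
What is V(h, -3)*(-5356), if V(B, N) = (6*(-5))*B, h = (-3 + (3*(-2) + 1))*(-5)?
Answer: 6427200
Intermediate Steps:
h = 40 (h = (-3 + (-6 + 1))*(-5) = (-3 - 5)*(-5) = -8*(-5) = 40)
V(B, N) = -30*B
V(h, -3)*(-5356) = -30*40*(-5356) = -1200*(-5356) = 6427200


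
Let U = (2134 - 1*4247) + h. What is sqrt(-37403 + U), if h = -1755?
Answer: I*sqrt(41271) ≈ 203.15*I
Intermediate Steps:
U = -3868 (U = (2134 - 1*4247) - 1755 = (2134 - 4247) - 1755 = -2113 - 1755 = -3868)
sqrt(-37403 + U) = sqrt(-37403 - 3868) = sqrt(-41271) = I*sqrt(41271)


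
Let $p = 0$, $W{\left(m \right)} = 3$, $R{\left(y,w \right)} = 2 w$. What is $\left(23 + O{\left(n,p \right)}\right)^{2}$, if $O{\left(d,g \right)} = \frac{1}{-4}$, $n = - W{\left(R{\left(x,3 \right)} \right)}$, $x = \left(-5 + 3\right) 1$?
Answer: $\frac{8281}{16} \approx 517.56$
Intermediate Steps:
$x = -2$ ($x = \left(-2\right) 1 = -2$)
$n = -3$ ($n = \left(-1\right) 3 = -3$)
$O{\left(d,g \right)} = - \frac{1}{4}$
$\left(23 + O{\left(n,p \right)}\right)^{2} = \left(23 - \frac{1}{4}\right)^{2} = \left(\frac{91}{4}\right)^{2} = \frac{8281}{16}$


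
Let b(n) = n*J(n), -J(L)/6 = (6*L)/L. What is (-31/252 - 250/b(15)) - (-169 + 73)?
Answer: 72833/756 ≈ 96.340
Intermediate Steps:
J(L) = -36 (J(L) = -6*6*L/L = -6*6 = -36)
b(n) = -36*n (b(n) = n*(-36) = -36*n)
(-31/252 - 250/b(15)) - (-169 + 73) = (-31/252 - 250/((-36*15))) - (-169 + 73) = (-31*1/252 - 250/(-540)) - 1*(-96) = (-31/252 - 250*(-1/540)) + 96 = (-31/252 + 25/54) + 96 = 257/756 + 96 = 72833/756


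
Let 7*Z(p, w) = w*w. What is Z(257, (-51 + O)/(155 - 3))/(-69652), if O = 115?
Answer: -16/44002651 ≈ -3.6361e-7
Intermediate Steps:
Z(p, w) = w**2/7 (Z(p, w) = (w*w)/7 = w**2/7)
Z(257, (-51 + O)/(155 - 3))/(-69652) = (((-51 + 115)/(155 - 3))**2/7)/(-69652) = ((64/152)**2/7)*(-1/69652) = ((64*(1/152))**2/7)*(-1/69652) = ((8/19)**2/7)*(-1/69652) = ((1/7)*(64/361))*(-1/69652) = (64/2527)*(-1/69652) = -16/44002651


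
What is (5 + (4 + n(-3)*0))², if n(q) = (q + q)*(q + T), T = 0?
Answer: 81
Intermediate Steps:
n(q) = 2*q² (n(q) = (q + q)*(q + 0) = (2*q)*q = 2*q²)
(5 + (4 + n(-3)*0))² = (5 + (4 + (2*(-3)²)*0))² = (5 + (4 + (2*9)*0))² = (5 + (4 + 18*0))² = (5 + (4 + 0))² = (5 + 4)² = 9² = 81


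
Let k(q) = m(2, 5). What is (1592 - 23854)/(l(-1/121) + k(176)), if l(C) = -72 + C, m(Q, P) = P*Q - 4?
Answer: 2693702/7987 ≈ 337.26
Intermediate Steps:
m(Q, P) = -4 + P*Q
k(q) = 6 (k(q) = -4 + 5*2 = -4 + 10 = 6)
(1592 - 23854)/(l(-1/121) + k(176)) = (1592 - 23854)/((-72 - 1/121) + 6) = -22262/((-72 - 1*1/121) + 6) = -22262/((-72 - 1/121) + 6) = -22262/(-8713/121 + 6) = -22262/(-7987/121) = -22262*(-121/7987) = 2693702/7987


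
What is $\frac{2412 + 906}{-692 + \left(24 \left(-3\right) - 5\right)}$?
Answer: $- \frac{3318}{769} \approx -4.3147$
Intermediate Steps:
$\frac{2412 + 906}{-692 + \left(24 \left(-3\right) - 5\right)} = \frac{3318}{-692 + \left(-72 + \left(-13 + 8\right)\right)} = \frac{3318}{-692 - 77} = \frac{3318}{-769} = 3318 \left(- \frac{1}{769}\right) = - \frac{3318}{769}$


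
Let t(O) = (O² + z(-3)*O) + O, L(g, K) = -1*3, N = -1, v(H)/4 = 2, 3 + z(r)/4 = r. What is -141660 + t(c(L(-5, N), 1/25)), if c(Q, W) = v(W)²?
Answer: -139036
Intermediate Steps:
z(r) = -12 + 4*r
v(H) = 8 (v(H) = 4*2 = 8)
L(g, K) = -3
c(Q, W) = 64 (c(Q, W) = 8² = 64)
t(O) = O² - 23*O (t(O) = (O² + (-12 + 4*(-3))*O) + O = (O² + (-12 - 12)*O) + O = (O² - 24*O) + O = O² - 23*O)
-141660 + t(c(L(-5, N), 1/25)) = -141660 + 64*(-23 + 64) = -141660 + 64*41 = -141660 + 2624 = -139036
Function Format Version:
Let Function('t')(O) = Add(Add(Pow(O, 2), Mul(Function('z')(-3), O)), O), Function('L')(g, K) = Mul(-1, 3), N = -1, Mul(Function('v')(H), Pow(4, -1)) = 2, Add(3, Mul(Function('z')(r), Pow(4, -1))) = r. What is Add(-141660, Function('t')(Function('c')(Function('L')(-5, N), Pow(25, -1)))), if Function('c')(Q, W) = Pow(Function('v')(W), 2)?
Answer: -139036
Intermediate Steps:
Function('z')(r) = Add(-12, Mul(4, r))
Function('v')(H) = 8 (Function('v')(H) = Mul(4, 2) = 8)
Function('L')(g, K) = -3
Function('c')(Q, W) = 64 (Function('c')(Q, W) = Pow(8, 2) = 64)
Function('t')(O) = Add(Pow(O, 2), Mul(-23, O)) (Function('t')(O) = Add(Add(Pow(O, 2), Mul(Add(-12, Mul(4, -3)), O)), O) = Add(Add(Pow(O, 2), Mul(Add(-12, -12), O)), O) = Add(Add(Pow(O, 2), Mul(-24, O)), O) = Add(Pow(O, 2), Mul(-23, O)))
Add(-141660, Function('t')(Function('c')(Function('L')(-5, N), Pow(25, -1)))) = Add(-141660, Mul(64, Add(-23, 64))) = Add(-141660, Mul(64, 41)) = Add(-141660, 2624) = -139036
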